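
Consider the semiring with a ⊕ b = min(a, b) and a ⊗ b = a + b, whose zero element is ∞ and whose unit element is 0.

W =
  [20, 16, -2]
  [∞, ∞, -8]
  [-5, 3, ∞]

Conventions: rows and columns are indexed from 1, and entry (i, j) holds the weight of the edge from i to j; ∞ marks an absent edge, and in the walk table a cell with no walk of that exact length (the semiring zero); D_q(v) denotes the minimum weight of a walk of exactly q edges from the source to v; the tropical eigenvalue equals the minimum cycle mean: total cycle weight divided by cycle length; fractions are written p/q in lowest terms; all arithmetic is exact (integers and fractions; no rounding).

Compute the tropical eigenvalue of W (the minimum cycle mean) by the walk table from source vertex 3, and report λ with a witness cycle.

q=0: [∞, ∞, 0]
q=1: [-5, 3, ∞]
q=2: [15, 11, -7]
q=3: [-12, -4, 3]
Optimal cycle mean attained by: cycle 1->3->1, total (-2) + (-5), length 2.
Answer: λ = -7/2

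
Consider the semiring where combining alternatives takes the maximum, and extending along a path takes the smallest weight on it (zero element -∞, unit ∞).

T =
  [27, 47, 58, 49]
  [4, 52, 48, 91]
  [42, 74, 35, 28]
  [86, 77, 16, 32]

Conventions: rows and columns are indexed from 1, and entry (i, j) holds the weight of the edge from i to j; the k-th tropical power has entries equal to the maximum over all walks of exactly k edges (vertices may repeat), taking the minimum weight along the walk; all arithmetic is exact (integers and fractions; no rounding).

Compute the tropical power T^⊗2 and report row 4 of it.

T^⊗2:
  [49, 58, 47, 47]
  [86, 77, 48, 52]
  [35, 52, 48, 74]
  [32, 52, 58, 77]
Answer: row 4 of T^⊗2 = [32, 52, 58, 77]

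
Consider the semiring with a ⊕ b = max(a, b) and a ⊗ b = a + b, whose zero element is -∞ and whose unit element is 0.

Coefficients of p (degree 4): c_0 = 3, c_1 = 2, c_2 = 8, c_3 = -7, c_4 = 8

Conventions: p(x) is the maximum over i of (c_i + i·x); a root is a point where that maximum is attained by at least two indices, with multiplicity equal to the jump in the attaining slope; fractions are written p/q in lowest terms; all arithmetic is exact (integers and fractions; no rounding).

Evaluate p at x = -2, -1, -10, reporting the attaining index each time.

p(-2) = max(3+0·(-2)=3, 2+1·(-2)=0, 8+2·(-2)=4, -7+3·(-2)=-13, 8+4·(-2)=0) = 4 (attained by i=2)
p(-1) = max(3+0·(-1)=3, 2+1·(-1)=1, 8+2·(-1)=6, -7+3·(-1)=-10, 8+4·(-1)=4) = 6 (attained by i=2)
p(-10) = max(3+0·(-10)=3, 2+1·(-10)=-8, 8+2·(-10)=-12, -7+3·(-10)=-37, 8+4·(-10)=-32) = 3 (attained by i=0)
Answer: p(-2) = 4; p(-1) = 6; p(-10) = 3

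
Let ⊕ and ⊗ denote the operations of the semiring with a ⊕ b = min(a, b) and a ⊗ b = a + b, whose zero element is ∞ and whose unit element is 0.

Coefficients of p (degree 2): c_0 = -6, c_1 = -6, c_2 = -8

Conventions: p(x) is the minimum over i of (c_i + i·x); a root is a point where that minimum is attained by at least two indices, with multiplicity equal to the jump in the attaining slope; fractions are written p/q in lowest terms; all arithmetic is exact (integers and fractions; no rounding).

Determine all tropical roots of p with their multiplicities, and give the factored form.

hull edge (i=0, c=-6) to (i=2, c=-8): slope -1, span 2
Factored form: p(x) = -8 ⊗ (x ⊕ 1) ⊗ (x ⊕ 1)
Answer: roots = 1 (mult 2)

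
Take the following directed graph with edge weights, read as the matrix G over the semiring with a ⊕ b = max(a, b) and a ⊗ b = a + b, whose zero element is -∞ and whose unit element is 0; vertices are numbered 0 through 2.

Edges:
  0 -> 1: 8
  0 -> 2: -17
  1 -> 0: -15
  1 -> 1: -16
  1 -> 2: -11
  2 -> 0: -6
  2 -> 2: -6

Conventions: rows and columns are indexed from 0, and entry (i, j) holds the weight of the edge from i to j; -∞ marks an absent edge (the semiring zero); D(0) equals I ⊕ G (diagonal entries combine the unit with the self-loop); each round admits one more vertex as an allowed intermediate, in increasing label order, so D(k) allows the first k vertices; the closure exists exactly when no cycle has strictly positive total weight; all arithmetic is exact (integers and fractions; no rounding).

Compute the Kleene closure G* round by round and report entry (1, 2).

D(0):
  [0, 8, -17]
  [-15, 0, -11]
  [-6, -∞, 0]
D(1):
  [0, 8, -17]
  [-15, 0, -11]
  [-6, 2, 0]
D(2):
  [0, 8, -3]
  [-15, 0, -11]
  [-6, 2, 0]
D(3):
  [0, 8, -3]
  [-15, 0, -11]
  [-6, 2, 0]
Answer: G*[1][2] = -11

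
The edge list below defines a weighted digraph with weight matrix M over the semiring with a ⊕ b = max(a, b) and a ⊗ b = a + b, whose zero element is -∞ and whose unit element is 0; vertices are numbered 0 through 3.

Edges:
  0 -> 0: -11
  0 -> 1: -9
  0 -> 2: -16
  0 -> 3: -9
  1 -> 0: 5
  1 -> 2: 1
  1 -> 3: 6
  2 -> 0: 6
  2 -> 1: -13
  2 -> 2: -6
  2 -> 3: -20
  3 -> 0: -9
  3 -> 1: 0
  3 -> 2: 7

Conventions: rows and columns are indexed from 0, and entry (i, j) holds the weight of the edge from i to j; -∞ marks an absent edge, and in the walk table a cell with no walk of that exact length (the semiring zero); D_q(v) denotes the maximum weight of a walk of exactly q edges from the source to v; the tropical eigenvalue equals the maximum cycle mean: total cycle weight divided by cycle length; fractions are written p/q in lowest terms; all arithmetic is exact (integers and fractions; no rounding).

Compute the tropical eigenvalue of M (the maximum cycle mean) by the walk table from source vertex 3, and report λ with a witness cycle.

q=0: [-∞, -∞, -∞, 0]
q=1: [-9, 0, 7, -∞]
q=2: [13, -6, 1, 6]
q=3: [7, 6, 13, 4]
q=4: [19, 4, 11, 12]
Optimal cycle mean attained by: cycle 1->3->1, total 6 + 0, length 2.
Answer: λ = 3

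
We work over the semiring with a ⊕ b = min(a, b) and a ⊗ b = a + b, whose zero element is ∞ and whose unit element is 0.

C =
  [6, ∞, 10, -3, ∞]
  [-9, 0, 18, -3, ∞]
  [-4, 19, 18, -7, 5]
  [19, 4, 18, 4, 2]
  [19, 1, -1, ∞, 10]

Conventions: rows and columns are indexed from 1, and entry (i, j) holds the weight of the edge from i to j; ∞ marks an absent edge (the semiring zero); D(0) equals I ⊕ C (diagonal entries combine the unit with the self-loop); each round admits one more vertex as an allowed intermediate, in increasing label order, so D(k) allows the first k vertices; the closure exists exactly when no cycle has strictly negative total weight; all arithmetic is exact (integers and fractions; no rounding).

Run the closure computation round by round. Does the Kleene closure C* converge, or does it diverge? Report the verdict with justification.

D(0):
  [0, ∞, 10, -3, ∞]
  [-9, 0, 18, -3, ∞]
  [-4, 19, 0, -7, 5]
  [19, 4, 18, 0, 2]
  [19, 1, -1, ∞, 0]
D(1):
  [0, ∞, 10, -3, ∞]
  [-9, 0, 1, -12, ∞]
  [-4, 19, 0, -7, 5]
  [19, 4, 18, 0, 2]
  [19, 1, -1, 16, 0]
Detection: at round 2, diagonal entry (4, 4) turns strictly negative.
Key observation: the cycle 4->2->1->4 has total weight 4 + (-9) + (-3), which is strictly negative.
Answer: DIVERGES — negative cycle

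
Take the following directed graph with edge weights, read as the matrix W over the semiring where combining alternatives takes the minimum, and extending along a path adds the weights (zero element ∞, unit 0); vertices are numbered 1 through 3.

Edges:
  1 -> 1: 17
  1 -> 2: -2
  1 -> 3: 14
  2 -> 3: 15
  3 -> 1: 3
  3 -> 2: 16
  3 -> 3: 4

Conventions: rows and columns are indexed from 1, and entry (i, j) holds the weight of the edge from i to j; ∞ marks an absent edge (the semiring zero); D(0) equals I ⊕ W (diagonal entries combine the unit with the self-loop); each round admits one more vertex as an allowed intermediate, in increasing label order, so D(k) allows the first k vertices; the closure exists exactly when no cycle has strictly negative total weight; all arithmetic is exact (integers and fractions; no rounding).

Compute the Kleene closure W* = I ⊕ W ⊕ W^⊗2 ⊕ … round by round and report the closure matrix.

D(0):
  [0, -2, 14]
  [∞, 0, 15]
  [3, 16, 0]
D(1):
  [0, -2, 14]
  [∞, 0, 15]
  [3, 1, 0]
D(2):
  [0, -2, 13]
  [∞, 0, 15]
  [3, 1, 0]
D(3):
  [0, -2, 13]
  [18, 0, 15]
  [3, 1, 0]
Answer: W* = [[0, -2, 13], [18, 0, 15], [3, 1, 0]]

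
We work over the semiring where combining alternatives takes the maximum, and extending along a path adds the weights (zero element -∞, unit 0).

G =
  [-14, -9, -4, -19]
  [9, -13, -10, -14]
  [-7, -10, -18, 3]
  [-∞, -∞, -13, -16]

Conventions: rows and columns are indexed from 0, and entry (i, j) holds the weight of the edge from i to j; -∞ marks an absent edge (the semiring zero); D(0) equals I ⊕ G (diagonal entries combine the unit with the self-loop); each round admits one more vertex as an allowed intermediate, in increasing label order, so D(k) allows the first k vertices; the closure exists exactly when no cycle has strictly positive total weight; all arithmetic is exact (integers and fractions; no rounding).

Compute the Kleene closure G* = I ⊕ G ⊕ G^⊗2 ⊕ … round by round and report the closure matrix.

D(0):
  [0, -9, -4, -19]
  [9, 0, -10, -14]
  [-7, -10, 0, 3]
  [-∞, -∞, -13, 0]
D(1):
  [0, -9, -4, -19]
  [9, 0, 5, -10]
  [-7, -10, 0, 3]
  [-∞, -∞, -13, 0]
D(2):
  [0, -9, -4, -19]
  [9, 0, 5, -10]
  [-1, -10, 0, 3]
  [-∞, -∞, -13, 0]
D(3):
  [0, -9, -4, -1]
  [9, 0, 5, 8]
  [-1, -10, 0, 3]
  [-14, -23, -13, 0]
D(4):
  [0, -9, -4, -1]
  [9, 0, 5, 8]
  [-1, -10, 0, 3]
  [-14, -23, -13, 0]
Answer: G* = [[0, -9, -4, -1], [9, 0, 5, 8], [-1, -10, 0, 3], [-14, -23, -13, 0]]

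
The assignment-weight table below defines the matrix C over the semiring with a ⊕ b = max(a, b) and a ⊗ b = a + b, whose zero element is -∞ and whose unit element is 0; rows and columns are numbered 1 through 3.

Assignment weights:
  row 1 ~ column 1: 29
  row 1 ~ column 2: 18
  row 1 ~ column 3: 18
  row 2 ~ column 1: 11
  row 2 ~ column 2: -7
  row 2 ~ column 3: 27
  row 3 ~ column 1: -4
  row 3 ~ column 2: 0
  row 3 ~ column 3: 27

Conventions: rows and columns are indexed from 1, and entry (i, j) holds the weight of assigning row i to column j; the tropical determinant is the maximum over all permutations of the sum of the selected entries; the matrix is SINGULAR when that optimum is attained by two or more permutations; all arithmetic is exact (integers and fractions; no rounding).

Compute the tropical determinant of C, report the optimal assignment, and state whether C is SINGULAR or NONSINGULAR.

σ = (1, 2, 3): 29 + (-7) + 27 = 49
σ = (1, 3, 2): 29 + 27 + 0 = 56
σ = (2, 1, 3): 18 + 11 + 27 = 56
σ = (2, 3, 1): 18 + 27 + (-4) = 41
σ = (3, 1, 2): 18 + 11 + 0 = 29
σ = (3, 2, 1): 18 + (-7) + (-4) = 7
Optimal value attained by: σ = (1, 3, 2).
Answer: det⊕(C) = 56; verdict: SINGULAR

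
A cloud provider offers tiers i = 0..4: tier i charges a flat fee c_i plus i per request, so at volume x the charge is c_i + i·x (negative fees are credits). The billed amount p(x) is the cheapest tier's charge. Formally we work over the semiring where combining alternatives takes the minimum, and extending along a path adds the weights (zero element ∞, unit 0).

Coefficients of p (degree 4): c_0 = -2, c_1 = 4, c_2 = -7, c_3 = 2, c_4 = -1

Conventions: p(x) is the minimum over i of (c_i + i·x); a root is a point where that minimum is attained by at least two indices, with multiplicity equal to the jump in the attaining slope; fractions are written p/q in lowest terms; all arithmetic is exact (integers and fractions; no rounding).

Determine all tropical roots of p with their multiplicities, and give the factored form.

hull edge (i=0, c=-2) to (i=2, c=-7): slope -5/2, span 2
hull edge (i=2, c=-7) to (i=4, c=-1): slope 3, span 2
Factored form: p(x) = -1 ⊗ (x ⊕ (-3)) ⊗ (x ⊕ (-3)) ⊗ (x ⊕ 5/2) ⊗ (x ⊕ 5/2)
Answer: roots = -3 (mult 2), 5/2 (mult 2)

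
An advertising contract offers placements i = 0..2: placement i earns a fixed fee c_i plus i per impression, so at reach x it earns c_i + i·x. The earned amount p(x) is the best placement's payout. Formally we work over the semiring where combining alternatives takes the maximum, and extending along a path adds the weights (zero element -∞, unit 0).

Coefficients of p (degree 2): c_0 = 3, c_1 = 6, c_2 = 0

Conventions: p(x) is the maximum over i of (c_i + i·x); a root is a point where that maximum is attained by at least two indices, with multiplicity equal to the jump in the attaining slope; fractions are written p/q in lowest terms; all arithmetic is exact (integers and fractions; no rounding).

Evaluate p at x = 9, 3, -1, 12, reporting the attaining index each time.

p(9) = max(3+0·9=3, 6+1·9=15, 0+2·9=18) = 18 (attained by i=2)
p(3) = max(3+0·3=3, 6+1·3=9, 0+2·3=6) = 9 (attained by i=1)
p(-1) = max(3+0·(-1)=3, 6+1·(-1)=5, 0+2·(-1)=-2) = 5 (attained by i=1)
p(12) = max(3+0·12=3, 6+1·12=18, 0+2·12=24) = 24 (attained by i=2)
Answer: p(9) = 18; p(3) = 9; p(-1) = 5; p(12) = 24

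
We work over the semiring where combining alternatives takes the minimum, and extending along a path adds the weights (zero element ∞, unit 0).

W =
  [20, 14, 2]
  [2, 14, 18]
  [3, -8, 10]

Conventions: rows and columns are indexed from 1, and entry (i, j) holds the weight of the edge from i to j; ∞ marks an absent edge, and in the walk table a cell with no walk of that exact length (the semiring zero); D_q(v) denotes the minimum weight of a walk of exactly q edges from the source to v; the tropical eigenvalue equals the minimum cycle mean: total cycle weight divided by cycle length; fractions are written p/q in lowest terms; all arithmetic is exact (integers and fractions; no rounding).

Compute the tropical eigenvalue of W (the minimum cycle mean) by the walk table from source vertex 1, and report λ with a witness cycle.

q=0: [0, ∞, ∞]
q=1: [20, 14, 2]
q=2: [5, -6, 12]
q=3: [-4, 4, 7]
Optimal cycle mean attained by: cycle 1->3->2->1, total 2 + (-8) + 2, length 3.
Answer: λ = -4/3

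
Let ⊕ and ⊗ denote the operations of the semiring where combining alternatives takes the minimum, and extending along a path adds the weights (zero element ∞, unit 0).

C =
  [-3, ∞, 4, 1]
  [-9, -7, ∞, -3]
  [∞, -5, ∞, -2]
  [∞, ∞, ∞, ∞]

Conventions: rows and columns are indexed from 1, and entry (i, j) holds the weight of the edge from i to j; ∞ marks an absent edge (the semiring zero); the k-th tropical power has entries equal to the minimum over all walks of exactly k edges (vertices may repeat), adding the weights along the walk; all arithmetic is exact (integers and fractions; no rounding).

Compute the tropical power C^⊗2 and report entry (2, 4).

C^⊗2:
  [-6, -1, 1, -2]
  [-16, -14, -5, -10]
  [-14, -12, ∞, -8]
  [∞, ∞, ∞, ∞]
Key observation: the optimum is the walk 2->2->4, with weight (-7) + (-3) = -10.
Optimal value attained by: walk 2->2->4.
Answer: (C^⊗2)[2][4] = -10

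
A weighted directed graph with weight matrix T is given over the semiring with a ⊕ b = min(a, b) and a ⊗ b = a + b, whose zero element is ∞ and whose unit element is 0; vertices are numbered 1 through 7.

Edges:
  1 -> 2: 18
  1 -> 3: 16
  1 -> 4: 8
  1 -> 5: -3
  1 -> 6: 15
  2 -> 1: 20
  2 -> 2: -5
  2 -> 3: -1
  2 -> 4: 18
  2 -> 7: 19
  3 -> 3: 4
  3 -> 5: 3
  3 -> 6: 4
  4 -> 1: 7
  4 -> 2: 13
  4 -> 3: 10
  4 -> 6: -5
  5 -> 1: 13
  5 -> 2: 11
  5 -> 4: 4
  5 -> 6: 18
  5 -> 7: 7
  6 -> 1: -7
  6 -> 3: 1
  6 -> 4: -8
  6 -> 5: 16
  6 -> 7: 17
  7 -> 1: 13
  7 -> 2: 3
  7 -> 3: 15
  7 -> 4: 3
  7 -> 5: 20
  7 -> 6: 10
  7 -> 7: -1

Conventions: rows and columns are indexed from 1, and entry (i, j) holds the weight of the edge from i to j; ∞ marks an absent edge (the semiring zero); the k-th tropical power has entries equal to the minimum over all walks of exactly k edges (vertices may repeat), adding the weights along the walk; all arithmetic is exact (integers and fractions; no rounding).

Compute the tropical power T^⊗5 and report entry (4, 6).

T^⊗2:
  [8, 8, 16, 1, 19, 3, 4]
  [15, -10, -6, 13, 2, 3, 14]
  [-3, 14, 5, -4, 7, 8, 10]
  [-12, 8, -4, -13, 4, 14, 12]
  [11, 6, 10, 10, 10, -1, 6]
  [-1, 5, 2, 1, -10, -13, 16]
  [3, -2, 2, 2, 10, -2, -2]
T^⊗3:
  [-4, 3, 4, -5, 5, -4, 3]
  [-4, -15, -11, -5, -3, -2, 9]
  [1, 9, 6, 0, -6, -9, 9]
  [-6, 0, -3, -4, -15, -18, 11]
  [-8, 1, 0, -9, 8, 5, 5]
  [-20, 0, -12, -21, -4, -4, -3]
  [-9, -7, -3, -10, 0, -3, -3]
T^⊗4:
  [-11, -2, -3, -12, -7, -10, 2]
  [-9, -20, -16, -10, -8, -10, 4]
  [-16, 4, -8, -17, -2, -5, 1]
  [-25, -5, -17, -26, -9, -9, -8]
  [-2, -4, 0, -3, -11, -14, 4]
  [-14, -8, -11, -12, -23, -26, -4]
  [-10, -12, -8, -11, -12, -15, -4]
T^⊗5:
  [-17, -7, -9, -18, -14, -17, 0]
  [-17, -25, -21, -18, -13, -15, -1]
  [-12, -4, -7, -13, -19, -22, 0]
  [-19, -13, -16, -17, -28, -31, -9]
  [-21, -9, -13, -22, -5, -8, -4]
  [-33, -13, -25, -34, -17, -17, -16]
  [-22, -17, -14, -23, -13, -16, -5]
Key observation: the optimum is the walk 4->6->4->6->4->6, with weight (-5) + (-8) + (-5) + (-8) + (-5) = -31.
Optimal value attained by: walk 4->6->4->6->4->6.
Answer: (T^⊗5)[4][6] = -31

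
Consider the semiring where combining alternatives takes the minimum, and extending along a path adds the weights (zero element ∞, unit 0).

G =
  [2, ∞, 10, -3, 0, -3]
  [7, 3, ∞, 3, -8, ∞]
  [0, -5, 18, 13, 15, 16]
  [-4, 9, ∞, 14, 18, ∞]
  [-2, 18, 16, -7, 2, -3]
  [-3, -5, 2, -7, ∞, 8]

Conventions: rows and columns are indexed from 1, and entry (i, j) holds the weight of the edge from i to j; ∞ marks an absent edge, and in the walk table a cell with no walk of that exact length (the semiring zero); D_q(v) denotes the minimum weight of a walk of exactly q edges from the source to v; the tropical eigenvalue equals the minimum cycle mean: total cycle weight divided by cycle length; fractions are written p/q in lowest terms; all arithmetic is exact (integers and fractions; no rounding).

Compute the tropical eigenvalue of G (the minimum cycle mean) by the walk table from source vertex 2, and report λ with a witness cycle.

q=0: [∞, 0, ∞, ∞, ∞, ∞]
q=1: [7, 3, ∞, 3, -8, ∞]
q=2: [-10, 6, 8, -15, -6, -11]
q=3: [-19, -16, -9, -18, -10, -13]
q=4: [-22, -18, -11, -22, -24, -22]
q=5: [-26, -27, -20, -31, -26, -27]
q=6: [-35, -32, -25, -34, -35, -29]
Optimal cycle mean attained by: cycle 1->6->2->5->4->1, total (-3) + (-5) + (-8) + (-7) + (-4), length 5.
Answer: λ = -27/5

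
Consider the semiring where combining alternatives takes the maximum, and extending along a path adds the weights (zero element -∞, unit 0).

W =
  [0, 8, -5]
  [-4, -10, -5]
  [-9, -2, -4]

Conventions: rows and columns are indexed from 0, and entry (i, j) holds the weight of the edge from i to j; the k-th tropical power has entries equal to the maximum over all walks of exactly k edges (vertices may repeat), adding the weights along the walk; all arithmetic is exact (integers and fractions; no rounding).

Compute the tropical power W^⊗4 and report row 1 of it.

W^⊗2:
  [4, 8, 3]
  [-4, 4, -9]
  [-6, -1, -7]
W^⊗3:
  [4, 12, 3]
  [0, 4, -1]
  [-5, 2, -6]
W^⊗4:
  [8, 12, 7]
  [0, 8, -1]
  [-2, 3, -3]
Answer: row 1 of W^⊗4 = [0, 8, -1]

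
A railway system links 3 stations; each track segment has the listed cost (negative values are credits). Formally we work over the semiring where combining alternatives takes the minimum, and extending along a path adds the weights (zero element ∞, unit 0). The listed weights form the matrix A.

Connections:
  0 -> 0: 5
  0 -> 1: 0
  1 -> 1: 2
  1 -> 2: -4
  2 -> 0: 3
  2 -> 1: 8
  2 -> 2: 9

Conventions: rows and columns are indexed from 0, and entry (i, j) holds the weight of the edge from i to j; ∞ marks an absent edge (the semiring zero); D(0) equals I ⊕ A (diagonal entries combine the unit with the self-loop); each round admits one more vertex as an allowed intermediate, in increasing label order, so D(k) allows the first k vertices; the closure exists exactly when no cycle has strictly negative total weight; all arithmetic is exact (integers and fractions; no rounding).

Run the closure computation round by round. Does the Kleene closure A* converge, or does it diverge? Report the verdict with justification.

D(0):
  [0, 0, ∞]
  [∞, 0, -4]
  [3, 8, 0]
D(1):
  [0, 0, ∞]
  [∞, 0, -4]
  [3, 3, 0]
Detection: at round 2, diagonal entry (2, 2) turns strictly negative.
Key observation: the cycle 2->0->1->2 has total weight 3 + 0 + (-4), which is strictly negative.
Answer: DIVERGES — negative cycle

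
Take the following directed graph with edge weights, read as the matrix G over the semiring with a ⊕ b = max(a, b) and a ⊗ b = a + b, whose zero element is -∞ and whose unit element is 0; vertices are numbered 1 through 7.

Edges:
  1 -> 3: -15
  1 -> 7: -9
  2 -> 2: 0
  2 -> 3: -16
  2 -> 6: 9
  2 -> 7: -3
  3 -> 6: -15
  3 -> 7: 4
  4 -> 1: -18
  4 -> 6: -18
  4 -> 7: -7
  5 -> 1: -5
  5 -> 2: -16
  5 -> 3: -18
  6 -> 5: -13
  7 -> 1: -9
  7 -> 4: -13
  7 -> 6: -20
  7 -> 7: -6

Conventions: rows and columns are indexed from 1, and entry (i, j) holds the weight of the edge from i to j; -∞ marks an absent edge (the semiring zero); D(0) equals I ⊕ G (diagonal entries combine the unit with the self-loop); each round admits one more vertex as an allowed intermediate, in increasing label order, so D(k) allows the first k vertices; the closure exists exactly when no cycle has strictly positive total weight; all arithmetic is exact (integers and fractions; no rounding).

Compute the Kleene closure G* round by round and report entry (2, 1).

D(0):
  [0, -∞, -15, -∞, -∞, -∞, -9]
  [-∞, 0, -16, -∞, -∞, 9, -3]
  [-∞, -∞, 0, -∞, -∞, -15, 4]
  [-18, -∞, -∞, 0, -∞, -18, -7]
  [-5, -16, -18, -∞, 0, -∞, -∞]
  [-∞, -∞, -∞, -∞, -13, 0, -∞]
  [-9, -∞, -∞, -13, -∞, -20, 0]
D(1):
  [0, -∞, -15, -∞, -∞, -∞, -9]
  [-∞, 0, -16, -∞, -∞, 9, -3]
  [-∞, -∞, 0, -∞, -∞, -15, 4]
  [-18, -∞, -33, 0, -∞, -18, -7]
  [-5, -16, -18, -∞, 0, -∞, -14]
  [-∞, -∞, -∞, -∞, -13, 0, -∞]
  [-9, -∞, -24, -13, -∞, -20, 0]
D(2):
  [0, -∞, -15, -∞, -∞, -∞, -9]
  [-∞, 0, -16, -∞, -∞, 9, -3]
  [-∞, -∞, 0, -∞, -∞, -15, 4]
  [-18, -∞, -33, 0, -∞, -18, -7]
  [-5, -16, -18, -∞, 0, -7, -14]
  [-∞, -∞, -∞, -∞, -13, 0, -∞]
  [-9, -∞, -24, -13, -∞, -20, 0]
D(3):
  [0, -∞, -15, -∞, -∞, -30, -9]
  [-∞, 0, -16, -∞, -∞, 9, -3]
  [-∞, -∞, 0, -∞, -∞, -15, 4]
  [-18, -∞, -33, 0, -∞, -18, -7]
  [-5, -16, -18, -∞, 0, -7, -14]
  [-∞, -∞, -∞, -∞, -13, 0, -∞]
  [-9, -∞, -24, -13, -∞, -20, 0]
D(4):
  [0, -∞, -15, -∞, -∞, -30, -9]
  [-∞, 0, -16, -∞, -∞, 9, -3]
  [-∞, -∞, 0, -∞, -∞, -15, 4]
  [-18, -∞, -33, 0, -∞, -18, -7]
  [-5, -16, -18, -∞, 0, -7, -14]
  [-∞, -∞, -∞, -∞, -13, 0, -∞]
  [-9, -∞, -24, -13, -∞, -20, 0]
D(5):
  [0, -∞, -15, -∞, -∞, -30, -9]
  [-∞, 0, -16, -∞, -∞, 9, -3]
  [-∞, -∞, 0, -∞, -∞, -15, 4]
  [-18, -∞, -33, 0, -∞, -18, -7]
  [-5, -16, -18, -∞, 0, -7, -14]
  [-18, -29, -31, -∞, -13, 0, -27]
  [-9, -∞, -24, -13, -∞, -20, 0]
D(6):
  [0, -59, -15, -∞, -43, -30, -9]
  [-9, 0, -16, -∞, -4, 9, -3]
  [-33, -44, 0, -∞, -28, -15, 4]
  [-18, -47, -33, 0, -31, -18, -7]
  [-5, -16, -18, -∞, 0, -7, -14]
  [-18, -29, -31, -∞, -13, 0, -27]
  [-9, -49, -24, -13, -33, -20, 0]
D(7):
  [0, -58, -15, -22, -42, -29, -9]
  [-9, 0, -16, -16, -4, 9, -3]
  [-5, -44, 0, -9, -28, -15, 4]
  [-16, -47, -31, 0, -31, -18, -7]
  [-5, -16, -18, -27, 0, -7, -14]
  [-18, -29, -31, -40, -13, 0, -27]
  [-9, -49, -24, -13, -33, -20, 0]
Answer: G*[2][1] = -9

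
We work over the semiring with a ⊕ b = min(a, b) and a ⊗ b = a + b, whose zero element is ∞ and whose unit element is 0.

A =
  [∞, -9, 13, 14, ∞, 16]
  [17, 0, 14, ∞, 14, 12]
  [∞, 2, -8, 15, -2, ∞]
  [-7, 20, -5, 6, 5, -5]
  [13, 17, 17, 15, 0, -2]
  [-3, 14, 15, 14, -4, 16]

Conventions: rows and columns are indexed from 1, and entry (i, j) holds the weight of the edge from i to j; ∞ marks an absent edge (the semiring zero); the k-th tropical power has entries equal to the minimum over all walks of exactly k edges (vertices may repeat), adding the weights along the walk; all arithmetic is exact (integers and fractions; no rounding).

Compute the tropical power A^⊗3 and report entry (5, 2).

A^⊗2:
  [7, -9, 5, 20, 5, 3]
  [9, 0, 6, 26, 8, 12]
  [8, -6, -16, 7, -10, -4]
  [-8, -16, -13, 7, -9, 1]
  [-5, 4, 9, 12, -6, -2]
  [7, -12, 7, 11, -4, -6]
A^⊗3:
  [0, -9, -3, 17, -1, 3]
  [9, 0, -2, 21, 4, 6]
  [-7, -14, -24, -1, -18, -12]
  [-2, -17, -21, 2, -15, -11]
  [-5, -14, 1, 9, -6, -8]
  [-9, -12, -1, 8, -10, -6]
Key observation: the optimum is the walk 5->6->1->2, with weight (-2) + (-3) + (-9) = -14.
Optimal value attained by: walk 5->6->1->2.
Answer: (A^⊗3)[5][2] = -14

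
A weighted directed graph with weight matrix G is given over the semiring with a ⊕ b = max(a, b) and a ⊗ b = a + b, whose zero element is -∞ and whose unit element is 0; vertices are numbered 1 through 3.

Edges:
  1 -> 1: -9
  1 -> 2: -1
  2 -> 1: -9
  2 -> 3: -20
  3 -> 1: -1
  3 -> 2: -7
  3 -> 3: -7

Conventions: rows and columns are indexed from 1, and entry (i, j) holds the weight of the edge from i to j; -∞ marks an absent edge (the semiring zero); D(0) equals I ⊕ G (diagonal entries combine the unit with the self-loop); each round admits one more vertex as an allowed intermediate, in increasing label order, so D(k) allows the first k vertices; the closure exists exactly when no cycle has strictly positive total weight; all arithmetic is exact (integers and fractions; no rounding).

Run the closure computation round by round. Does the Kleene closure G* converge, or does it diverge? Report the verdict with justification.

D(0):
  [0, -1, -∞]
  [-9, 0, -20]
  [-1, -7, 0]
D(1):
  [0, -1, -∞]
  [-9, 0, -20]
  [-1, -2, 0]
D(2):
  [0, -1, -21]
  [-9, 0, -20]
  [-1, -2, 0]
D(3):
  [0, -1, -21]
  [-9, 0, -20]
  [-1, -2, 0]
Key observation: every diagonal entry stays at the unit through all rounds, so no improving cycle exists.
Answer: CONVERGES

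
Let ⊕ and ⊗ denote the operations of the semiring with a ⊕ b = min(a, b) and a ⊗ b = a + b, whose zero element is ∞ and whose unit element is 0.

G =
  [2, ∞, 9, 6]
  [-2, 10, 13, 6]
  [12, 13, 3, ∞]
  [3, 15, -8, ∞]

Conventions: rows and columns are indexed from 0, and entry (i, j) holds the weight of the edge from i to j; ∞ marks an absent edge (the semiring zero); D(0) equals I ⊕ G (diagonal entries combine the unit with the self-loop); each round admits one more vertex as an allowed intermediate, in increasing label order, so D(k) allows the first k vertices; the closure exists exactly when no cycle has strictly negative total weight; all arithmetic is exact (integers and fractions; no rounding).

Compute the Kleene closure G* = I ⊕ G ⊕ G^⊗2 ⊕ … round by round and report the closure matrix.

D(0):
  [0, ∞, 9, 6]
  [-2, 0, 13, 6]
  [12, 13, 0, ∞]
  [3, 15, -8, 0]
D(1):
  [0, ∞, 9, 6]
  [-2, 0, 7, 4]
  [12, 13, 0, 18]
  [3, 15, -8, 0]
D(2):
  [0, ∞, 9, 6]
  [-2, 0, 7, 4]
  [11, 13, 0, 17]
  [3, 15, -8, 0]
D(3):
  [0, 22, 9, 6]
  [-2, 0, 7, 4]
  [11, 13, 0, 17]
  [3, 5, -8, 0]
D(4):
  [0, 11, -2, 6]
  [-2, 0, -4, 4]
  [11, 13, 0, 17]
  [3, 5, -8, 0]
Answer: G* = [[0, 11, -2, 6], [-2, 0, -4, 4], [11, 13, 0, 17], [3, 5, -8, 0]]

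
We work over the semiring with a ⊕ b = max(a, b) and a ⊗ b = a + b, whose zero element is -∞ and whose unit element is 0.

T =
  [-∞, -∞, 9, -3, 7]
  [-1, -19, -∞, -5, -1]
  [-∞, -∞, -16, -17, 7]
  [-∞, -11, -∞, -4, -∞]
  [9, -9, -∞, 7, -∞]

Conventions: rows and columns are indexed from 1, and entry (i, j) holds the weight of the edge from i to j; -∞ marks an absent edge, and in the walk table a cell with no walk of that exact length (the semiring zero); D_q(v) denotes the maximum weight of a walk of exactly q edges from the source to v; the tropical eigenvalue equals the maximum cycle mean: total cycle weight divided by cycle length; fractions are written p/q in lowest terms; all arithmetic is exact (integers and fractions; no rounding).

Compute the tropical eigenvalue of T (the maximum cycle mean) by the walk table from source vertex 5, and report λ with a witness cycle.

q=0: [-∞, -∞, -∞, -∞, 0]
q=1: [9, -9, -∞, 7, -∞]
q=2: [-10, -4, 18, 6, 16]
q=3: [25, 7, 2, 23, 25]
q=4: [34, 16, 34, 32, 32]
q=5: [41, 23, 43, 39, 41]
Optimal cycle mean attained by: cycle 1->3->5->1, total 9 + 7 + 9, length 3.
Answer: λ = 25/3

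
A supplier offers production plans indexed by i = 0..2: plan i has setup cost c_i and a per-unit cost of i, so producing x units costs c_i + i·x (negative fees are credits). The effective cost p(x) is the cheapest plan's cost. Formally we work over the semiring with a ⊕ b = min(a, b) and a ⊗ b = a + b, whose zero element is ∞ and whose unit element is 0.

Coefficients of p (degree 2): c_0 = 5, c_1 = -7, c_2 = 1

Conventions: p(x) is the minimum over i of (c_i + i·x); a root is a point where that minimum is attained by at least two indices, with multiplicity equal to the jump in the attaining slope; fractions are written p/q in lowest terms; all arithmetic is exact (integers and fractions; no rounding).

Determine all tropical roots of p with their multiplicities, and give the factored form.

hull edge (i=0, c=5) to (i=1, c=-7): slope -12, span 1
hull edge (i=1, c=-7) to (i=2, c=1): slope 8, span 1
Factored form: p(x) = 1 ⊗ (x ⊕ (-8)) ⊗ (x ⊕ 12)
Answer: roots = -8 (mult 1), 12 (mult 1)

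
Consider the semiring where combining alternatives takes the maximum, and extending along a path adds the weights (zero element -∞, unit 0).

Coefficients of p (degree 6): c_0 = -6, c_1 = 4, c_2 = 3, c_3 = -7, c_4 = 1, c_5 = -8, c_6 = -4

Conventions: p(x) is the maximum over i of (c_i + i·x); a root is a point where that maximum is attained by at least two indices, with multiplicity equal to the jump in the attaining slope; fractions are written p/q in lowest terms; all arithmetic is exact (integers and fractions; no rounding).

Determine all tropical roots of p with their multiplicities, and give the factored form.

hull edge (i=0, c=-6) to (i=1, c=4): slope 10, span 1
hull edge (i=1, c=4) to (i=4, c=1): slope -1, span 3
hull edge (i=4, c=1) to (i=6, c=-4): slope -5/2, span 2
Factored form: p(x) = -4 ⊗ (x ⊕ (-10)) ⊗ (x ⊕ 1) ⊗ (x ⊕ 1) ⊗ (x ⊕ 1) ⊗ (x ⊕ 5/2) ⊗ (x ⊕ 5/2)
Answer: roots = -10 (mult 1), 1 (mult 3), 5/2 (mult 2)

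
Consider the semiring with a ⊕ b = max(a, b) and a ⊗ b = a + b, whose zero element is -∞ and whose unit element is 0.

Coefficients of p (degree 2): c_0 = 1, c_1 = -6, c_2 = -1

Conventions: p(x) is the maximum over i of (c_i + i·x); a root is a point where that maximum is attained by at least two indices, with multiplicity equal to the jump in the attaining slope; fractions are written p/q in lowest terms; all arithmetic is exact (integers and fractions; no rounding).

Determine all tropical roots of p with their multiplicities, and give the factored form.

hull edge (i=0, c=1) to (i=2, c=-1): slope -1, span 2
Factored form: p(x) = -1 ⊗ (x ⊕ 1) ⊗ (x ⊕ 1)
Answer: roots = 1 (mult 2)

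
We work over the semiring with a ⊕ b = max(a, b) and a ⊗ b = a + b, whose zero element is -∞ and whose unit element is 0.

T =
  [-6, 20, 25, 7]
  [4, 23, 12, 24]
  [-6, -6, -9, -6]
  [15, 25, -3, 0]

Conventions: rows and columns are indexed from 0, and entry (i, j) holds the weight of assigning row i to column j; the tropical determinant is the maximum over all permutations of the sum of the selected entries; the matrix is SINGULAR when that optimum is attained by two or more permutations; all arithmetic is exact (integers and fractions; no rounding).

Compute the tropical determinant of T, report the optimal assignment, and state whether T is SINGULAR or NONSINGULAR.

σ = (0, 1, 2, 3): (-6) + 23 + (-9) + 0 = 8
σ = (0, 1, 3, 2): (-6) + 23 + (-6) + (-3) = 8
σ = (0, 2, 1, 3): (-6) + 12 + (-6) + 0 = 0
σ = (0, 2, 3, 1): (-6) + 12 + (-6) + 25 = 25
σ = (0, 3, 1, 2): (-6) + 24 + (-6) + (-3) = 9
σ = (0, 3, 2, 1): (-6) + 24 + (-9) + 25 = 34
σ = (1, 0, 2, 3): 20 + 4 + (-9) + 0 = 15
σ = (1, 0, 3, 2): 20 + 4 + (-6) + (-3) = 15
σ = (1, 2, 0, 3): 20 + 12 + (-6) + 0 = 26
σ = (1, 2, 3, 0): 20 + 12 + (-6) + 15 = 41
σ = (1, 3, 0, 2): 20 + 24 + (-6) + (-3) = 35
σ = (1, 3, 2, 0): 20 + 24 + (-9) + 15 = 50
σ = (2, 0, 1, 3): 25 + 4 + (-6) + 0 = 23
σ = (2, 0, 3, 1): 25 + 4 + (-6) + 25 = 48
σ = (2, 1, 0, 3): 25 + 23 + (-6) + 0 = 42
σ = (2, 1, 3, 0): 25 + 23 + (-6) + 15 = 57
σ = (2, 3, 0, 1): 25 + 24 + (-6) + 25 = 68
σ = (2, 3, 1, 0): 25 + 24 + (-6) + 15 = 58
σ = (3, 0, 1, 2): 7 + 4 + (-6) + (-3) = 2
σ = (3, 0, 2, 1): 7 + 4 + (-9) + 25 = 27
σ = (3, 1, 0, 2): 7 + 23 + (-6) + (-3) = 21
σ = (3, 1, 2, 0): 7 + 23 + (-9) + 15 = 36
σ = (3, 2, 0, 1): 7 + 12 + (-6) + 25 = 38
σ = (3, 2, 1, 0): 7 + 12 + (-6) + 15 = 28
Optimal value attained by: σ = (2, 3, 0, 1).
Answer: det⊕(T) = 68; verdict: NONSINGULAR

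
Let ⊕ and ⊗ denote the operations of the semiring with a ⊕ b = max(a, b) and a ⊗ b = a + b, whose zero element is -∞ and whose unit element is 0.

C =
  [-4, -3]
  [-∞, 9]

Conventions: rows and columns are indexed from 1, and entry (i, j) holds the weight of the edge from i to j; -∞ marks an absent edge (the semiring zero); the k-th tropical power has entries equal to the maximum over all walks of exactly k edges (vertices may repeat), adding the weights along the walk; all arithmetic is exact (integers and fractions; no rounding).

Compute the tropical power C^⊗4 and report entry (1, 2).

C^⊗2:
  [-8, 6]
  [-∞, 18]
C^⊗3:
  [-12, 15]
  [-∞, 27]
C^⊗4:
  [-16, 24]
  [-∞, 36]
Key observation: the optimum is the walk 1->2->2->2->2, with weight (-3) + 9 + 9 + 9 = 24.
Optimal value attained by: walk 1->2->2->2->2.
Answer: (C^⊗4)[1][2] = 24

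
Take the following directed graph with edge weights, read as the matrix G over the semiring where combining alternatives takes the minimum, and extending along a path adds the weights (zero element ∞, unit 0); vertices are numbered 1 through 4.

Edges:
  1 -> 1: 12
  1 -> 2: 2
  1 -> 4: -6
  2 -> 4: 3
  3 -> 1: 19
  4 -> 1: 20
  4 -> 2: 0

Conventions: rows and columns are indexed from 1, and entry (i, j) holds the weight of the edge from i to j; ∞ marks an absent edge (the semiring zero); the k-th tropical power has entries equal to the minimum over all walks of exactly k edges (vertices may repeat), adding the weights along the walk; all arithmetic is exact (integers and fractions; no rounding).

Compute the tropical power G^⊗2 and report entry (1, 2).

G^⊗2:
  [14, -6, ∞, 5]
  [23, 3, ∞, ∞]
  [31, 21, ∞, 13]
  [32, 22, ∞, 3]
Key observation: the optimum is the walk 1->4->2, with weight (-6) + 0 = -6.
Optimal value attained by: walk 1->4->2.
Answer: (G^⊗2)[1][2] = -6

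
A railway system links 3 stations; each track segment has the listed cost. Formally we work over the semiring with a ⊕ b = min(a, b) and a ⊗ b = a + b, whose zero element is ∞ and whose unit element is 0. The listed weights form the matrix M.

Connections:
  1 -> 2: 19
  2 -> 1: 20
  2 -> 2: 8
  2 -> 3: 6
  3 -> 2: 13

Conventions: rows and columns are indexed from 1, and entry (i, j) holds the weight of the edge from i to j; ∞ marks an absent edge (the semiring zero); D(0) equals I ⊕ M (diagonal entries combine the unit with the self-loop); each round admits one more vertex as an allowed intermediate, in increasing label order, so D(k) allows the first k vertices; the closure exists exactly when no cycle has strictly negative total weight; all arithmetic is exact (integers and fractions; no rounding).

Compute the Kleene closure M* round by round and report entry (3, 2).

D(0):
  [0, 19, ∞]
  [20, 0, 6]
  [∞, 13, 0]
D(1):
  [0, 19, ∞]
  [20, 0, 6]
  [∞, 13, 0]
D(2):
  [0, 19, 25]
  [20, 0, 6]
  [33, 13, 0]
D(3):
  [0, 19, 25]
  [20, 0, 6]
  [33, 13, 0]
Answer: M*[3][2] = 13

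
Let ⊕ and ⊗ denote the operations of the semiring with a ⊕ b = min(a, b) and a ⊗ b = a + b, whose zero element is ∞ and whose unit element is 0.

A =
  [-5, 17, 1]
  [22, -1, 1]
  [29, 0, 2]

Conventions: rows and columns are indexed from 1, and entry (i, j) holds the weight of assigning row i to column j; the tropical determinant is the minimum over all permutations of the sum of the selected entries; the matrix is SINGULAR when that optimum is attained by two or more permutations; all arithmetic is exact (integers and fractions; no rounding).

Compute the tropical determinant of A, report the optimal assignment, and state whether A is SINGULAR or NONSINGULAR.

σ = (1, 2, 3): (-5) + (-1) + 2 = -4
σ = (1, 3, 2): (-5) + 1 + 0 = -4
σ = (2, 1, 3): 17 + 22 + 2 = 41
σ = (2, 3, 1): 17 + 1 + 29 = 47
σ = (3, 1, 2): 1 + 22 + 0 = 23
σ = (3, 2, 1): 1 + (-1) + 29 = 29
Optimal value attained by: σ = (1, 2, 3).
Answer: det⊕(A) = -4; verdict: SINGULAR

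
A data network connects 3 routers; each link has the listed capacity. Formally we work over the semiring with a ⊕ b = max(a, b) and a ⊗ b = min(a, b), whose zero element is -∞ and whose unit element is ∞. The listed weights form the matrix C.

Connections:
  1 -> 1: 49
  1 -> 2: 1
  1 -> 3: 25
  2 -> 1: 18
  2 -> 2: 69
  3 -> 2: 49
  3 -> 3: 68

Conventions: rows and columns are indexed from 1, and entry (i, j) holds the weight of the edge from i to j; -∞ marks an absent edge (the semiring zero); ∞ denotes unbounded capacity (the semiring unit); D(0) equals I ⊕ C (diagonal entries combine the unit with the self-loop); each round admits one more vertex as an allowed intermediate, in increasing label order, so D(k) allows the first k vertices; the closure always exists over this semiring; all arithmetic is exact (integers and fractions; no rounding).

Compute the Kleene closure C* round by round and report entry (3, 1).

D(0):
  [∞, 1, 25]
  [18, ∞, -∞]
  [-∞, 49, ∞]
D(1):
  [∞, 1, 25]
  [18, ∞, 18]
  [-∞, 49, ∞]
D(2):
  [∞, 1, 25]
  [18, ∞, 18]
  [18, 49, ∞]
D(3):
  [∞, 25, 25]
  [18, ∞, 18]
  [18, 49, ∞]
Answer: C*[3][1] = 18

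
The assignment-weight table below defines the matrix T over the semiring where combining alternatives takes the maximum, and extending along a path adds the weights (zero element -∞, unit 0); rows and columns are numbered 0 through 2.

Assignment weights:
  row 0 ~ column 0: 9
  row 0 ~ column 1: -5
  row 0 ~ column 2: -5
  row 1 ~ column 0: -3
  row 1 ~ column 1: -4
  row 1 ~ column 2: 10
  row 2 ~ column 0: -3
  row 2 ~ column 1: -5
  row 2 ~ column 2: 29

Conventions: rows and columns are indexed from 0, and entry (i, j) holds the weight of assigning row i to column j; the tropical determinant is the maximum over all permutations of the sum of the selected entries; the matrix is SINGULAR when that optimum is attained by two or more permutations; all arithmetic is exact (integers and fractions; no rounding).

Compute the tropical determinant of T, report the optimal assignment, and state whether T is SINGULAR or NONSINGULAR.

σ = (0, 1, 2): 9 + (-4) + 29 = 34
σ = (0, 2, 1): 9 + 10 + (-5) = 14
σ = (1, 0, 2): (-5) + (-3) + 29 = 21
σ = (1, 2, 0): (-5) + 10 + (-3) = 2
σ = (2, 0, 1): (-5) + (-3) + (-5) = -13
σ = (2, 1, 0): (-5) + (-4) + (-3) = -12
Optimal value attained by: σ = (0, 1, 2).
Answer: det⊕(T) = 34; verdict: NONSINGULAR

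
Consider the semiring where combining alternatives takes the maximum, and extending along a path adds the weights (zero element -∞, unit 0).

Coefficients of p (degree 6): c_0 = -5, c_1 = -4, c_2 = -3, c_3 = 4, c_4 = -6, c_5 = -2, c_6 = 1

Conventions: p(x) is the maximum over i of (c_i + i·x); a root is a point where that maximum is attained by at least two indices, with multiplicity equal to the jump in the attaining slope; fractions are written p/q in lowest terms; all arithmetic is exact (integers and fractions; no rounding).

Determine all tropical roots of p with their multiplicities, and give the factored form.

hull edge (i=0, c=-5) to (i=3, c=4): slope 3, span 3
hull edge (i=3, c=4) to (i=6, c=1): slope -1, span 3
Factored form: p(x) = 1 ⊗ (x ⊕ (-3)) ⊗ (x ⊕ (-3)) ⊗ (x ⊕ (-3)) ⊗ (x ⊕ 1) ⊗ (x ⊕ 1) ⊗ (x ⊕ 1)
Answer: roots = -3 (mult 3), 1 (mult 3)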